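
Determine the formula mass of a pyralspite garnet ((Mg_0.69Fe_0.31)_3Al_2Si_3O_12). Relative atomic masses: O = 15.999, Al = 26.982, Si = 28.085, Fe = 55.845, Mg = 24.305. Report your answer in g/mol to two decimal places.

M = 2.07·24.305 + 0.93·55.845 + 2·26.982 + 3·28.085 + 12·15.999

432.45 g/mol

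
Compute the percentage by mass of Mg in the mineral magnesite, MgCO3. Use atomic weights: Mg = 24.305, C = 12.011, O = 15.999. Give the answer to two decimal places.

Formula mass = 1*24.305 + 1*12.011 + 3*15.999 = 84.313 g/mol, of which 24.305 g is Mg.
So Mg makes up 24.305/84.313 = 0.2883 of the mass, i.e. 28.83%.

28.83 weight percent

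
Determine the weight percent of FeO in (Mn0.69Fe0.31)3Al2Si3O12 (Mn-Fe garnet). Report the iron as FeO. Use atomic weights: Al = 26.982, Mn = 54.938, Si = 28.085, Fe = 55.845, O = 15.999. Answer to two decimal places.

13.47 wt%

Formula mass = 495.865 g/mol.
0.93 Fe → 0.9300 mol FeO per formula unit; M(FeO) = 71.844, so FeO mass = 66.815 g.
66.815/495.865 × 100 = 13.47 wt%.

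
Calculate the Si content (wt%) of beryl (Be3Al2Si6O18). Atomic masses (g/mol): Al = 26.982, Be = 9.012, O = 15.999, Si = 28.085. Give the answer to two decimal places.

Formula mass = 3·9.012 + 2·26.982 + 6·28.085 + 18·15.999 = 537.492 g/mol, of which 168.510 g is Si.
So Si makes up 168.510/537.492 = 0.3135 of the mass, i.e. 31.35%.

31.35 wt%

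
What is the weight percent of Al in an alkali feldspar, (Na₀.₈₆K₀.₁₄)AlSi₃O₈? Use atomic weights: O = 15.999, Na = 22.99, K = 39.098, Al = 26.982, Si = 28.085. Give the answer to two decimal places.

M((Na₀.₈₆K₀.₁₄)AlSi₃O₈) = 264.474 g/mol.
Al contributes 1 × 26.982 = 26.982 g per mole.
26.982/264.474 = 0.1020 → 10.20%.

10.20 weight percent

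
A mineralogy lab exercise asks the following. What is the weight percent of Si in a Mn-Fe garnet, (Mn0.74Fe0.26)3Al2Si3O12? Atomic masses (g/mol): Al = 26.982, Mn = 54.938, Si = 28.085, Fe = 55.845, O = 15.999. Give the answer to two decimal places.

17.00 mass %

Molar mass of (Mn0.74Fe0.26)3Al2Si3O12: 2.22×54.938 + 0.78×55.845 + 2×26.982 + 3×28.085 + 12×15.999 = 495.728 g/mol.
Mass of Si per formula unit: 3 × 28.085 = 84.255 g.
Weight fraction Si = 84.255 / 495.728 = 0.1700.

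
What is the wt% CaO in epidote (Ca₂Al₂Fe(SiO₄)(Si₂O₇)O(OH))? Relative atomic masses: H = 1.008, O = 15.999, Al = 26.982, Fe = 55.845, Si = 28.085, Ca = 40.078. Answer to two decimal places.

23.21 wt%

M(Ca₂Al₂Fe(SiO₄)(Si₂O₇)O(OH)) = 483.215 g/mol; M(CaO) = 56.077 g/mol.
Moles CaO per formula unit = 2 Ca ÷ 1 = 2.0000.
CaO fraction = (2.0000 × 56.077) / 483.215 = 112.154/483.215 = 0.2321.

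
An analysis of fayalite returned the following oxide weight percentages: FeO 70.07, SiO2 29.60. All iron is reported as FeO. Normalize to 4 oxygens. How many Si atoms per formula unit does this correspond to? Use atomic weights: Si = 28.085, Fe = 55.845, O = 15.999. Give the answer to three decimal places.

FeO: 70.07/71.844 = 0.97531 mol → 0.97531 mol Fe, 0.97531 mol O.
SiO2: 29.60/60.083 = 0.49265 mol → 0.49265 mol Si, 0.98530 mol O.
Total oxygen = 1.96061 mol. Normalization factor = 4/1.96061 = 2.04018.
Si per 4 O = 0.49265 × 2.04018 = 1.005.

1.005 Si apfu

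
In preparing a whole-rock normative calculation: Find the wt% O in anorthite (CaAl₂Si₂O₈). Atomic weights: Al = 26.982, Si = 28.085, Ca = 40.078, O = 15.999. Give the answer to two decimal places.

46.01 wt%

Formula mass = 1×40.078 + 2×26.982 + 2×28.085 + 8×15.999 = 278.204 g/mol, of which 127.992 g is O.
So O makes up 127.992/278.204 = 0.4601 of the mass, i.e. 46.01%.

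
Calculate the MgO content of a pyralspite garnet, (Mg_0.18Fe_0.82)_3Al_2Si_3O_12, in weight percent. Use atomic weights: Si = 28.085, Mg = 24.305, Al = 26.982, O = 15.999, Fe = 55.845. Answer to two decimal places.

4.53 wt%

M((Mg_0.18Fe_0.82)_3Al_2Si_3O_12) = 480.710 g/mol; M(MgO) = 40.304 g/mol.
Moles MgO per formula unit = 0.54 Mg ÷ 1 = 0.5400.
MgO fraction = (0.5400 × 40.304) / 480.710 = 21.764/480.710 = 0.0453.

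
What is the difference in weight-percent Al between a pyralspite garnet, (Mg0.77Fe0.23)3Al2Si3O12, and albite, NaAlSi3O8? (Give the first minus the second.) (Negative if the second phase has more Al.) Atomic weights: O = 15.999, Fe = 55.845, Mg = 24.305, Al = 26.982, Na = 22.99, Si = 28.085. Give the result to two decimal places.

First mineral: 53.964 g Al in 424.885 g formula = 12.70 wt% Al.
Second mineral: 26.982 g Al in 262.219 g formula = 10.29 wt% Al.
12.70% − 10.29% gives a difference of 2.41 percentage points.

2.41 percentage points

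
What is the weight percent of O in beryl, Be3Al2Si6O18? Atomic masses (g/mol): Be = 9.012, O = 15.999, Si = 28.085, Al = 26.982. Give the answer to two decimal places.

M(Be3Al2Si6O18) = 537.492 g/mol.
O contributes 18 × 15.999 = 287.982 g per mole.
287.982/537.492 = 0.5358 → 53.58%.

53.58 wt%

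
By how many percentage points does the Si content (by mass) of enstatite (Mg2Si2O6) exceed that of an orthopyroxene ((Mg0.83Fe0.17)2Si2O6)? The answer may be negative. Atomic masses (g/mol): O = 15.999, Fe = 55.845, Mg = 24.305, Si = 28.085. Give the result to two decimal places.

First mineral: 56.170 g Si in 200.774 g formula = 27.98 wt% Si.
Second mineral: 56.170 g Si in 211.498 g formula = 26.56 wt% Si.
27.98% − 26.56% gives a difference of 1.42 percentage points.

1.42 percentage points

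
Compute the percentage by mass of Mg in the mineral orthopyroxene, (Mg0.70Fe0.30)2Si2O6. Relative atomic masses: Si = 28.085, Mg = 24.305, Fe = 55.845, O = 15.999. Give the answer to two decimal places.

Formula mass = 1.40×24.305 + 0.60×55.845 + 2×28.085 + 6×15.999 = 219.698 g/mol, of which 34.027 g is Mg.
So Mg makes up 34.027/219.698 = 0.1549 of the mass, i.e. 15.49%.

15.49 wt%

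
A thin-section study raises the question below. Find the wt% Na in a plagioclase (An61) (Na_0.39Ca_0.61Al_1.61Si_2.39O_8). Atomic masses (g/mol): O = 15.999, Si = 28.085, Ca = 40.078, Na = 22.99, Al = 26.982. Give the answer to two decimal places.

Formula mass = 0.39*22.99 + 0.61*40.078 + 1.61*26.982 + 2.39*28.085 + 8*15.999 = 271.970 g/mol, of which 8.966 g is Na.
So Na makes up 8.966/271.970 = 0.0330 of the mass, i.e. 3.30%.

3.30 wt%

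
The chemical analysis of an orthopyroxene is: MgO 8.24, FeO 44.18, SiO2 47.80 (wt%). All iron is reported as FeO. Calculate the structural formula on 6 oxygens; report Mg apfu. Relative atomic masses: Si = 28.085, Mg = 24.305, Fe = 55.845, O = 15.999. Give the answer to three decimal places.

0.509 Mg apfu

MgO: 8.24/40.304 = 0.20445 mol → 0.20445 mol Mg, 0.20445 mol O.
FeO: 44.18/71.844 = 0.61494 mol → 0.61494 mol Fe, 0.61494 mol O.
SiO2: 47.80/60.083 = 0.79557 mol → 0.79557 mol Si, 1.59114 mol O.
Total oxygen = 2.41053 mol. Normalization factor = 6/2.41053 = 2.48908.
Mg per 6 O = 0.20445 × 2.48908 = 0.509.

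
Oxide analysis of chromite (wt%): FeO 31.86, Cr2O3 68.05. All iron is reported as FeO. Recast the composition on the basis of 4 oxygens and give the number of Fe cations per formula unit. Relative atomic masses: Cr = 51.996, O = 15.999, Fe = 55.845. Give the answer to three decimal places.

FeO: 31.86/71.844 = 0.44346 mol → 0.44346 mol Fe, 0.44346 mol O.
Cr2O3: 68.05/151.989 = 0.44773 mol → 0.89546 mol Cr, 1.34319 mol O.
Total oxygen = 1.78665 mol. Normalization factor = 4/1.78665 = 2.23883.
Fe per 4 O = 0.44346 × 2.23883 = 0.993.

0.993 Fe apfu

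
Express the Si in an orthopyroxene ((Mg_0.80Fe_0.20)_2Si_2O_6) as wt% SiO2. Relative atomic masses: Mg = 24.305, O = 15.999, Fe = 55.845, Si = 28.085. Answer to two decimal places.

Molar mass of (Mg_0.80Fe_0.20)_2Si_2O_6 = 1.60*24.305 + 0.40*55.845 + 2*28.085 + 6*15.999 = 213.390 g/mol.
Each formula unit contains 2 Si, equivalent to 2/1 = 2.0000 mol SiO2.
M(SiO2) = 1×28.085 + 2×15.999 = 60.083 g/mol.
Mass of SiO2 per formula unit = 2.0000 × 60.083 = 120.166 g.
SiO2 wt% = 120.166 / 213.390 × 100 = 56.31%.

56.31 wt%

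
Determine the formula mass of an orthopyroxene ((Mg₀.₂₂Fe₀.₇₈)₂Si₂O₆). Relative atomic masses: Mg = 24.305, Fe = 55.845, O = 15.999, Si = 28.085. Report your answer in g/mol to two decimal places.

249.98 g/mol

M = 0.44×24.305 + 1.56×55.845 + 2×28.085 + 6×15.999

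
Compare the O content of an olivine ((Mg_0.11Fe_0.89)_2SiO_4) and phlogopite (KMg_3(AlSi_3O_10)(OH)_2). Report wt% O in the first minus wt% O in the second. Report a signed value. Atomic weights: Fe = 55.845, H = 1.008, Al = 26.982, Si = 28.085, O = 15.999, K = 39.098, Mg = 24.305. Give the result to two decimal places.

-13.50 percentage points

M((Mg_0.11Fe_0.89)_2SiO_4) = 196.832 g/mol, so wt% O = 63.996/196.832 × 100 = 32.51%.
M(KMg_3(AlSi_3O_10)(OH)_2) = 417.254 g/mol, so wt% O = 191.988/417.254 × 100 = 46.01%.
32.51 − 46.01 = -13.50 pp.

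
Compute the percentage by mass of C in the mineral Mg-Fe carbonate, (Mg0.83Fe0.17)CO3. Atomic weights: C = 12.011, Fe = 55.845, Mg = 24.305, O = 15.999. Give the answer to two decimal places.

Formula mass = 0.83·24.305 + 0.17·55.845 + 1·12.011 + 3·15.999 = 89.675 g/mol, of which 12.011 g is C.
So C makes up 12.011/89.675 = 0.1339 of the mass, i.e. 13.39%.

13.39 weight percent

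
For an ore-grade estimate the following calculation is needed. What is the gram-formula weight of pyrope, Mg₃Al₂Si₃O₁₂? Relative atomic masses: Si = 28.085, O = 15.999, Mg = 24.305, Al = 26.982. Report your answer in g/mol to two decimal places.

403.12 g/mol

Mg: 3 × 24.305 = 72.9150
Al: 2 × 26.982 = 53.9640
Si: 3 × 28.085 = 84.2550
O: 12 × 15.999 = 191.9880
Summing the contributions gives the formula mass.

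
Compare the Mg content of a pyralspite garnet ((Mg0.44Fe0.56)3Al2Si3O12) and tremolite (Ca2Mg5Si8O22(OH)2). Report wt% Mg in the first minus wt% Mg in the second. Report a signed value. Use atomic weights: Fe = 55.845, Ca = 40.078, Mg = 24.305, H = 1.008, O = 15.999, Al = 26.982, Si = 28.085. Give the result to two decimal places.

-7.93 percentage points

M((Mg0.44Fe0.56)3Al2Si3O12) = 456.109 g/mol, so wt% Mg = 32.083/456.109 × 100 = 7.03%.
M(Ca2Mg5Si8O22(OH)2) = 812.353 g/mol, so wt% Mg = 121.525/812.353 × 100 = 14.96%.
7.03 − 14.96 = -7.93 pp.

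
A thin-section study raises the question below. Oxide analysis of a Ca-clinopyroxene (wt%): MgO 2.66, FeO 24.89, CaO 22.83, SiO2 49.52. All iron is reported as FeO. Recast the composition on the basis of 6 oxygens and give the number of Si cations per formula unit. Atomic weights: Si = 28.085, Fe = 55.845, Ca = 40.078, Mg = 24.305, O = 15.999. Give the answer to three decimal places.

2.004 Si apfu

2.66 wt% MgO ÷ 40.304 g/mol = 0.06600 mol, giving 0.06600 Mg and 0.06600 O.
24.89 wt% FeO ÷ 71.844 g/mol = 0.34645 mol, giving 0.34645 Fe and 0.34645 O.
22.83 wt% CaO ÷ 56.077 g/mol = 0.40712 mol, giving 0.40712 Ca and 0.40712 O.
49.52 wt% SiO2 ÷ 60.083 g/mol = 0.82419 mol, giving 0.82419 Si and 1.64838 O.
Oxygen sums to 2.46795; scaling by 6/2.46795 = 2.43117 puts the formula on 6 O.
Si: 0.82419 × 2.43117 = 2.004 atoms per formula unit.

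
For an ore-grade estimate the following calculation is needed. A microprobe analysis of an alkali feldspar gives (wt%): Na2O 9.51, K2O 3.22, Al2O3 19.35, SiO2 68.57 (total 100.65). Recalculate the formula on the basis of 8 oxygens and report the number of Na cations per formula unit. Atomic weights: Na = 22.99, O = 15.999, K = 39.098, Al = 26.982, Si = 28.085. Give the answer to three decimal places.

9.51 wt% Na2O ÷ 61.979 g/mol = 0.15344 mol, giving 0.30688 Na and 0.15344 O.
3.22 wt% K2O ÷ 94.195 g/mol = 0.03418 mol, giving 0.06836 K and 0.03418 O.
19.35 wt% Al2O3 ÷ 101.961 g/mol = 0.18978 mol, giving 0.37956 Al and 0.56934 O.
68.57 wt% SiO2 ÷ 60.083 g/mol = 1.14125 mol, giving 1.14125 Si and 2.28250 O.
Oxygen sums to 3.03946; scaling by 8/3.03946 = 2.63205 puts the formula on 8 O.
Na: 0.30688 × 2.63205 = 0.808 atoms per formula unit.

0.808 Na apfu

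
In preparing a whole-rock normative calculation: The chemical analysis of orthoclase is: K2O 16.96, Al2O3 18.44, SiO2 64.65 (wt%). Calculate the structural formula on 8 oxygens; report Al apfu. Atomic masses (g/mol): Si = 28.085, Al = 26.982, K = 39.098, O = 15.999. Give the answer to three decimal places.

1.007 Al apfu

K2O: 16.96/94.195 = 0.18005 mol → 0.36010 mol K, 0.18005 mol O.
Al2O3: 18.44/101.961 = 0.18085 mol → 0.36170 mol Al, 0.54255 mol O.
SiO2: 64.65/60.083 = 1.07601 mol → 1.07601 mol Si, 2.15202 mol O.
Total oxygen = 2.87462 mol. Normalization factor = 8/2.87462 = 2.78298.
Al per 8 O = 0.36170 × 2.78298 = 1.007.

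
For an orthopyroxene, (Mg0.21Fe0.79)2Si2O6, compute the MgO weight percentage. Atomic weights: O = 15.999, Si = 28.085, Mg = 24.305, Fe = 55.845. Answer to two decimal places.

Molar mass of (Mg0.21Fe0.79)2Si2O6 = 0.42*24.305 + 1.58*55.845 + 2*28.085 + 6*15.999 = 250.607 g/mol.
Each formula unit contains 0.42 Mg, equivalent to 0.42/1 = 0.4200 mol MgO.
M(MgO) = 1×24.305 + 1×15.999 = 40.304 g/mol.
Mass of MgO per formula unit = 0.4200 × 40.304 = 16.928 g.
MgO wt% = 16.928 / 250.607 × 100 = 6.75%.

6.75 wt%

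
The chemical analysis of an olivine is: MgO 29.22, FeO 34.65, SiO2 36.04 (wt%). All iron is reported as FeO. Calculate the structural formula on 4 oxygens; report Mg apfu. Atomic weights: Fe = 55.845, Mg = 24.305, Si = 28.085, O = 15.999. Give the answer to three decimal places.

1.205 Mg apfu

29.22 wt% MgO ÷ 40.304 g/mol = 0.72499 mol, giving 0.72499 Mg and 0.72499 O.
34.65 wt% FeO ÷ 71.844 g/mol = 0.48229 mol, giving 0.48229 Fe and 0.48229 O.
36.04 wt% SiO2 ÷ 60.083 g/mol = 0.59984 mol, giving 0.59984 Si and 1.19968 O.
Oxygen sums to 2.40696; scaling by 4/2.40696 = 1.66185 puts the formula on 4 O.
Mg: 0.72499 × 1.66185 = 1.205 atoms per formula unit.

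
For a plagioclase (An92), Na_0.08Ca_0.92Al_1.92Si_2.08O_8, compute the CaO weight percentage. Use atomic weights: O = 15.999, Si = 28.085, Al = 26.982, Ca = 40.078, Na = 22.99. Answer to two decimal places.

18.63 wt%

Molar mass of Na_0.08Ca_0.92Al_1.92Si_2.08O_8 = 0.08×22.99 + 0.92×40.078 + 1.92×26.982 + 2.08×28.085 + 8×15.999 = 276.925 g/mol.
Each formula unit contains 0.92 Ca, equivalent to 0.92/1 = 0.9200 mol CaO.
M(CaO) = 1×40.078 + 1×15.999 = 56.077 g/mol.
Mass of CaO per formula unit = 0.9200 × 56.077 = 51.591 g.
CaO wt% = 51.591 / 276.925 × 100 = 18.63%.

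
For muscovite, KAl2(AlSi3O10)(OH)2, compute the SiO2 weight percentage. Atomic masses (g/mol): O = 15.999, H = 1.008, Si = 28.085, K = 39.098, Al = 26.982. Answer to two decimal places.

Formula mass = 398.303 g/mol.
3 Si → 3.0000 mol SiO2 per formula unit; M(SiO2) = 60.083, so SiO2 mass = 180.249 g.
180.249/398.303 × 100 = 45.25 wt%.

45.25 wt%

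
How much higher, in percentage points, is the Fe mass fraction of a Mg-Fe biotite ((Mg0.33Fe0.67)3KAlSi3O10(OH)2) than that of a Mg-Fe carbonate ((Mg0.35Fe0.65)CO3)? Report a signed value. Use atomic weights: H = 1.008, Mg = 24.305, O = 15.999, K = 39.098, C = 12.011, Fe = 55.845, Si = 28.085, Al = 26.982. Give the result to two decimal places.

First mineral: 112.248 g Fe in 480.649 g formula = 23.35 wt% Fe.
Second mineral: 36.299 g Fe in 104.814 g formula = 34.63 wt% Fe.
23.35% − 34.63% gives a difference of -11.28 percentage points.

-11.28 percentage points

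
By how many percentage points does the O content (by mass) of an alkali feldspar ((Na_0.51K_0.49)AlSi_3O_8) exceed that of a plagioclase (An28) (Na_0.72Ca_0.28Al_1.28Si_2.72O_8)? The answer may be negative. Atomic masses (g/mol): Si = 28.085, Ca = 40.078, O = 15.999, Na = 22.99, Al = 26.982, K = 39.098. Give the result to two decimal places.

-0.61 percentage points

O in (Na_0.51K_0.49)AlSi_3O_8: molar mass 270.112 g/mol; 8×15.999 = 127.992 g → 47.38 wt%.
O in Na_0.72Ca_0.28Al_1.28Si_2.72O_8: molar mass 266.695 g/mol; 8×15.999 = 127.992 g → 47.99 wt%.
Difference = 47.38 − 47.99 = -0.61 percentage points.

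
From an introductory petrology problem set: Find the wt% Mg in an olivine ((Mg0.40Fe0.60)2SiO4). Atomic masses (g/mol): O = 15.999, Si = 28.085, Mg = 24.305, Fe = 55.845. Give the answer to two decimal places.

10.89 mass %

Molar mass of (Mg0.40Fe0.60)2SiO4: 0.80*24.305 + 1.20*55.845 + 1*28.085 + 4*15.999 = 178.539 g/mol.
Mass of Mg per formula unit: 0.80 × 24.305 = 19.444 g.
Weight fraction Mg = 19.444 / 178.539 = 0.1089.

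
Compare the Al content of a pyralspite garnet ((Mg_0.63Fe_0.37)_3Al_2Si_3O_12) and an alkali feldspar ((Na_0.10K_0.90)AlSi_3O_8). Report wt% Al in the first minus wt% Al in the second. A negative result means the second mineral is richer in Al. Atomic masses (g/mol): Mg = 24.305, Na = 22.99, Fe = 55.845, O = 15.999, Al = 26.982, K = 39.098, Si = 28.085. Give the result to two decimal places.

M((Mg_0.63Fe_0.37)_3Al_2Si_3O_12) = 438.131 g/mol, so wt% Al = 53.964/438.131 × 100 = 12.32%.
M((Na_0.10K_0.90)AlSi_3O_8) = 276.716 g/mol, so wt% Al = 26.982/276.716 × 100 = 9.75%.
12.32 − 9.75 = 2.57 pp.

2.57 percentage points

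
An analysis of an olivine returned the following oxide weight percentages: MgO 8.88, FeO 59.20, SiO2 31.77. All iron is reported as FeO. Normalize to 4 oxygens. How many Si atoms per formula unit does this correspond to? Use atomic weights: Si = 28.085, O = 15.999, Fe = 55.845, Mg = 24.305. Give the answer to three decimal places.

1.006 Si apfu

8.88 wt% MgO ÷ 40.304 g/mol = 0.22033 mol, giving 0.22033 Mg and 0.22033 O.
59.20 wt% FeO ÷ 71.844 g/mol = 0.82401 mol, giving 0.82401 Fe and 0.82401 O.
31.77 wt% SiO2 ÷ 60.083 g/mol = 0.52877 mol, giving 0.52877 Si and 1.05754 O.
Oxygen sums to 2.10188; scaling by 4/2.10188 = 1.90306 puts the formula on 4 O.
Si: 0.52877 × 1.90306 = 1.006 atoms per formula unit.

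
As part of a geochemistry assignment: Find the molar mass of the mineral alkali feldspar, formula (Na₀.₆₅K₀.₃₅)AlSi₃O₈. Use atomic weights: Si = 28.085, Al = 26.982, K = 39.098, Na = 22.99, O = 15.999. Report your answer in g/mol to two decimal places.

267.86 g/mol

The formula mass is the sum 0.65×22.99 + 0.35×39.098 + 1×26.982 + 3×28.085 + 8×15.999.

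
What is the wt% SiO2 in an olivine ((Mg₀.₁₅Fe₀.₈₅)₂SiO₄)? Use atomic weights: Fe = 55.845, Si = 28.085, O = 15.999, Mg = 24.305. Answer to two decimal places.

30.92 wt%

Molar mass of (Mg₀.₁₅Fe₀.₈₅)₂SiO₄ = 0.30*24.305 + 1.70*55.845 + 1*28.085 + 4*15.999 = 194.309 g/mol.
Each formula unit contains 1 Si, equivalent to 1/1 = 1.0000 mol SiO2.
M(SiO2) = 1×28.085 + 2×15.999 = 60.083 g/mol.
Mass of SiO2 per formula unit = 1.0000 × 60.083 = 60.083 g.
SiO2 wt% = 60.083 / 194.309 × 100 = 30.92%.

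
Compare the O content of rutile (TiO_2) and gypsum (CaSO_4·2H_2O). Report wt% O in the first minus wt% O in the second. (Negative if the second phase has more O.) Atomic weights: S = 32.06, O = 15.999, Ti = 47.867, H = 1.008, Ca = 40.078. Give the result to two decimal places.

-15.69 percentage points

First mineral: 31.998 g O in 79.865 g formula = 40.07 wt% O.
Second mineral: 95.994 g O in 172.164 g formula = 55.76 wt% O.
40.07% − 55.76% gives a difference of -15.69 percentage points.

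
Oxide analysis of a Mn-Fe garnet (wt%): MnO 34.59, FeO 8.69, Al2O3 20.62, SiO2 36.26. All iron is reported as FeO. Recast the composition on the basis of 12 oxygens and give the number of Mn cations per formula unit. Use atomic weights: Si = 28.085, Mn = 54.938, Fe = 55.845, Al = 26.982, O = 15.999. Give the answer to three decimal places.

2.416 Mn apfu

MnO: 34.59/70.937 = 0.48762 mol → 0.48762 mol Mn, 0.48762 mol O.
FeO: 8.69/71.844 = 0.12096 mol → 0.12096 mol Fe, 0.12096 mol O.
Al2O3: 20.62/101.961 = 0.20223 mol → 0.40446 mol Al, 0.60669 mol O.
SiO2: 36.26/60.083 = 0.60350 mol → 0.60350 mol Si, 1.20700 mol O.
Total oxygen = 2.42227 mol. Normalization factor = 12/2.42227 = 4.95403.
Mn per 12 O = 0.48762 × 4.95403 = 2.416.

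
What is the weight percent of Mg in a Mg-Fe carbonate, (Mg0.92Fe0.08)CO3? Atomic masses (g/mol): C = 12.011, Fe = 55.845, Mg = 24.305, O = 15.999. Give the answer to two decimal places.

Molar mass of (Mg0.92Fe0.08)CO3: 0.92·24.305 + 0.08·55.845 + 1·12.011 + 3·15.999 = 86.836 g/mol.
Mass of Mg per formula unit: 0.92 × 24.305 = 22.361 g.
Weight fraction Mg = 22.361 / 86.836 = 0.2575.

25.75 wt%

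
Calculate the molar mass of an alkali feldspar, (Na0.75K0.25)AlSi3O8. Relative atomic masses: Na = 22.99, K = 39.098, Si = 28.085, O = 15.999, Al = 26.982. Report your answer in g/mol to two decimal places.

M = 0.75·22.99 + 0.25·39.098 + 1·26.982 + 3·28.085 + 8·15.999

266.25 g/mol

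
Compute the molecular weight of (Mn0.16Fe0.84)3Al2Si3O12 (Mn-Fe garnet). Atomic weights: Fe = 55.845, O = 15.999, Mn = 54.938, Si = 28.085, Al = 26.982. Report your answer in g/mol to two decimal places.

497.31 g/mol

The formula mass is the sum 0.48*54.938 + 2.52*55.845 + 2*26.982 + 3*28.085 + 12*15.999.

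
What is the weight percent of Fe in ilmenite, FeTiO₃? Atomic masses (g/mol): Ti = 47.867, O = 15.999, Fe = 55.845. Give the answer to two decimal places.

36.81 wt%

Molar mass of FeTiO₃: 1·55.845 + 1·47.867 + 3·15.999 = 151.709 g/mol.
Mass of Fe per formula unit: 1 × 55.845 = 55.845 g.
Weight fraction Fe = 55.845 / 151.709 = 0.3681.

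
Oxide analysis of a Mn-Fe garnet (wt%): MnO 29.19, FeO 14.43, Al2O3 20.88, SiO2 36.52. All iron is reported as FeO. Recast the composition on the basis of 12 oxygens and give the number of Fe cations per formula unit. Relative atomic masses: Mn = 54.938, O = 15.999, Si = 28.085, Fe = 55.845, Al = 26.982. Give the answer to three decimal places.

MnO (M=70.937): mol = 0.41149; Mn = 0.41149, O = 0.41149.
FeO (M=71.844): mol = 0.20085; Fe = 0.20085, O = 0.20085.
Al2O3 (M=101.961): mol = 0.20478; Al = 0.40956, O = 0.61434.
SiO2 (M=60.083): mol = 0.60783; Si = 0.60783, O = 1.21566.
ΣO = 2.44234; factor = 12/ΣO = 4.91332.
Fe apfu = 0.20085 × 4.91332 = 0.987.

0.987 Fe apfu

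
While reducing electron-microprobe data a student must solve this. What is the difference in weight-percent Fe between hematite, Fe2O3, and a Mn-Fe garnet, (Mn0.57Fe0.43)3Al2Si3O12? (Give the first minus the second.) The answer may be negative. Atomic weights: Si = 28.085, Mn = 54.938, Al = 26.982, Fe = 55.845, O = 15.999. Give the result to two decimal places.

55.42 percentage points

M(Fe2O3) = 159.687 g/mol, so wt% Fe = 111.690/159.687 × 100 = 69.94%.
M((Mn0.57Fe0.43)3Al2Si3O12) = 496.191 g/mol, so wt% Fe = 72.040/496.191 × 100 = 14.52%.
69.94 − 14.52 = 55.42 pp.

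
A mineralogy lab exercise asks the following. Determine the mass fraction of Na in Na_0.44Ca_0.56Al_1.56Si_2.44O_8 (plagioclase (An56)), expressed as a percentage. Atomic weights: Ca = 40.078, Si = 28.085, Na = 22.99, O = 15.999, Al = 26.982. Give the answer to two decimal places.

3.73 weight percent

Formula mass = 0.44·22.99 + 0.56·40.078 + 1.56·26.982 + 2.44·28.085 + 8·15.999 = 271.171 g/mol, of which 10.116 g is Na.
So Na makes up 10.116/271.171 = 0.0373 of the mass, i.e. 3.73%.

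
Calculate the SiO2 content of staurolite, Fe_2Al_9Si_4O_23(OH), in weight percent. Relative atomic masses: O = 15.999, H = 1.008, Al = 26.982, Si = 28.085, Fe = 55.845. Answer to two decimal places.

28.21 wt%

Formula mass = 851.852 g/mol.
4 Si → 4.0000 mol SiO2 per formula unit; M(SiO2) = 60.083, so SiO2 mass = 240.332 g.
240.332/851.852 × 100 = 28.21 wt%.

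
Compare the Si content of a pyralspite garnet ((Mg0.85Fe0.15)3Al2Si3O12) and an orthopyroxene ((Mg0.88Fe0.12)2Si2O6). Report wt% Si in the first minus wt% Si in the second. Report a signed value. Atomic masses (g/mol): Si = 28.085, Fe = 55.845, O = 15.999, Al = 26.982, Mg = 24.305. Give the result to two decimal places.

Si in (Mg0.85Fe0.15)3Al2Si3O12: molar mass 417.315 g/mol; 3×28.085 = 84.255 g → 20.19 wt%.
Si in (Mg0.88Fe0.12)2Si2O6: molar mass 208.344 g/mol; 2×28.085 = 56.170 g → 26.96 wt%.
Difference = 20.19 − 26.96 = -6.77 percentage points.

-6.77 percentage points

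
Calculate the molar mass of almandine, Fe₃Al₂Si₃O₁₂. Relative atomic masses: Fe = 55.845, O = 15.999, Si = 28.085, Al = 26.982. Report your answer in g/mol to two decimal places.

M = 3·55.845 + 2·26.982 + 3·28.085 + 12·15.999

497.74 g/mol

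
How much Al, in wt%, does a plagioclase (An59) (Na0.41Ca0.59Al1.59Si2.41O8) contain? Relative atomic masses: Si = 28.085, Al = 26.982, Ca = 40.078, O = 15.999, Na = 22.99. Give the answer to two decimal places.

Molar mass of Na0.41Ca0.59Al1.59Si2.41O8: 0.41×22.99 + 0.59×40.078 + 1.59×26.982 + 2.41×28.085 + 8×15.999 = 271.650 g/mol.
Mass of Al per formula unit: 1.59 × 26.982 = 42.901 g.
Weight fraction Al = 42.901 / 271.650 = 0.1579.

15.79 wt%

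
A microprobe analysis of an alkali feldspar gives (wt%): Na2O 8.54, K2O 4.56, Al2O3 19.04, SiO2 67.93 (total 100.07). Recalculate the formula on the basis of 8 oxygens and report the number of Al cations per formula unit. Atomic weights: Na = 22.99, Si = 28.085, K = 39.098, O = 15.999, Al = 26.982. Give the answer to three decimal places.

0.993 Al apfu

8.54 wt% Na2O ÷ 61.979 g/mol = 0.13779 mol, giving 0.27558 Na and 0.13779 O.
4.56 wt% K2O ÷ 94.195 g/mol = 0.04841 mol, giving 0.09682 K and 0.04841 O.
19.04 wt% Al2O3 ÷ 101.961 g/mol = 0.18674 mol, giving 0.37348 Al and 0.56022 O.
67.93 wt% SiO2 ÷ 60.083 g/mol = 1.13060 mol, giving 1.13060 Si and 2.26120 O.
Oxygen sums to 3.00762; scaling by 8/3.00762 = 2.65991 puts the formula on 8 O.
Al: 0.37348 × 2.65991 = 0.993 atoms per formula unit.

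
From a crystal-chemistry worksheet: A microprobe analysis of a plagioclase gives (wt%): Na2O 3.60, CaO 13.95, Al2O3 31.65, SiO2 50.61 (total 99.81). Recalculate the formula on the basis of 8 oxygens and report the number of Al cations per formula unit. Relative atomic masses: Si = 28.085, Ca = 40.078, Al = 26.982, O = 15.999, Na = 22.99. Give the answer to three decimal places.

1.699 Al apfu

Na2O: 3.60/61.979 = 0.05808 mol → 0.11616 mol Na, 0.05808 mol O.
CaO: 13.95/56.077 = 0.24877 mol → 0.24877 mol Ca, 0.24877 mol O.
Al2O3: 31.65/101.961 = 0.31041 mol → 0.62082 mol Al, 0.93123 mol O.
SiO2: 50.61/60.083 = 0.84233 mol → 0.84233 mol Si, 1.68466 mol O.
Total oxygen = 2.92274 mol. Normalization factor = 8/2.92274 = 2.73716.
Al per 8 O = 0.62082 × 2.73716 = 1.699.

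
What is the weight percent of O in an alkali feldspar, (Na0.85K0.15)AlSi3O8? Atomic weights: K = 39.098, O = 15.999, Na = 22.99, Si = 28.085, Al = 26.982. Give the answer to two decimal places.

M((Na0.85K0.15)AlSi3O8) = 264.635 g/mol.
O contributes 8 × 15.999 = 127.992 g per mole.
127.992/264.635 = 0.4837 → 48.37%.

48.37 mass %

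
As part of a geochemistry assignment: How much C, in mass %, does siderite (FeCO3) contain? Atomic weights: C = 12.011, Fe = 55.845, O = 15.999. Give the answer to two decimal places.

10.37 mass %

Molar mass of FeCO3: 1·55.845 + 1·12.011 + 3·15.999 = 115.853 g/mol.
Mass of C per formula unit: 1 × 12.011 = 12.011 g.
Weight fraction C = 12.011 / 115.853 = 0.1037.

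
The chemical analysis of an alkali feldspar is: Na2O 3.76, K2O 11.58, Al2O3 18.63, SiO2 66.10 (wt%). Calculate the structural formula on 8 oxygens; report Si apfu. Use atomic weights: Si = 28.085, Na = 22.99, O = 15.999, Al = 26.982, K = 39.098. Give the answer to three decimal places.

3.002 Si apfu

3.76 wt% Na2O ÷ 61.979 g/mol = 0.06067 mol, giving 0.12134 Na and 0.06067 O.
11.58 wt% K2O ÷ 94.195 g/mol = 0.12294 mol, giving 0.24588 K and 0.12294 O.
18.63 wt% Al2O3 ÷ 101.961 g/mol = 0.18272 mol, giving 0.36544 Al and 0.54816 O.
66.10 wt% SiO2 ÷ 60.083 g/mol = 1.10014 mol, giving 1.10014 Si and 2.20028 O.
Oxygen sums to 2.93205; scaling by 8/2.93205 = 2.72847 puts the formula on 8 O.
Si: 1.10014 × 2.72847 = 3.002 atoms per formula unit.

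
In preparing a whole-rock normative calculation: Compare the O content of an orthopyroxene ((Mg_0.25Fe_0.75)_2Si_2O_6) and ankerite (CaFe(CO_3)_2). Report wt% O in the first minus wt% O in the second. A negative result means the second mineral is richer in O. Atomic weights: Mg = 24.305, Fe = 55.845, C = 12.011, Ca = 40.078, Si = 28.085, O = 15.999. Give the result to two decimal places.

First mineral: 95.994 g O in 248.084 g formula = 38.69 wt% O.
Second mineral: 95.994 g O in 215.939 g formula = 44.45 wt% O.
38.69% − 44.45% gives a difference of -5.76 percentage points.

-5.76 percentage points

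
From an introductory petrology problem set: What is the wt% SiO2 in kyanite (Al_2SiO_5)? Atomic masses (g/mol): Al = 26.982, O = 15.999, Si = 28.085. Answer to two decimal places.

Molar mass of Al_2SiO_5 = 2·26.982 + 1·28.085 + 5·15.999 = 162.044 g/mol.
Each formula unit contains 1 Si, equivalent to 1/1 = 1.0000 mol SiO2.
M(SiO2) = 1×28.085 + 2×15.999 = 60.083 g/mol.
Mass of SiO2 per formula unit = 1.0000 × 60.083 = 60.083 g.
SiO2 wt% = 60.083 / 162.044 × 100 = 37.08%.

37.08 wt%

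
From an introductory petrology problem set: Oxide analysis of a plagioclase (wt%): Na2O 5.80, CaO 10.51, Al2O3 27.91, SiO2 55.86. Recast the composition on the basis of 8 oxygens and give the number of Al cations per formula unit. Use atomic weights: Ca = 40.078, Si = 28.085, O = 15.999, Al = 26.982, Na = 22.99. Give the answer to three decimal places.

1.479 Al apfu

5.80 wt% Na2O ÷ 61.979 g/mol = 0.09358 mol, giving 0.18716 Na and 0.09358 O.
10.51 wt% CaO ÷ 56.077 g/mol = 0.18742 mol, giving 0.18742 Ca and 0.18742 O.
27.91 wt% Al2O3 ÷ 101.961 g/mol = 0.27373 mol, giving 0.54746 Al and 0.82119 O.
55.86 wt% SiO2 ÷ 60.083 g/mol = 0.92971 mol, giving 0.92971 Si and 1.85942 O.
Oxygen sums to 2.96161; scaling by 8/2.96161 = 2.70123 puts the formula on 8 O.
Al: 0.54746 × 2.70123 = 1.479 atoms per formula unit.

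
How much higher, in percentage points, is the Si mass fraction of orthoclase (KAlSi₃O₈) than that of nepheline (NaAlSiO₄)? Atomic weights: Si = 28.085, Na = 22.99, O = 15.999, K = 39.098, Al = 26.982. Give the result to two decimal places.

10.50 percentage points

M(KAlSi₃O₈) = 278.327 g/mol, so wt% Si = 84.255/278.327 × 100 = 30.27%.
M(NaAlSiO₄) = 142.053 g/mol, so wt% Si = 28.085/142.053 × 100 = 19.77%.
30.27 − 19.77 = 10.50 pp.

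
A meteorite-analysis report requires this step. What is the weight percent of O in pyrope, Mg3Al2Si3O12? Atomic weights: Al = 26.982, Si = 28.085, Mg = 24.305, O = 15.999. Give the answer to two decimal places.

47.63 wt%

Formula mass = 3×24.305 + 2×26.982 + 3×28.085 + 12×15.999 = 403.122 g/mol, of which 191.988 g is O.
So O makes up 191.988/403.122 = 0.4763 of the mass, i.e. 47.63%.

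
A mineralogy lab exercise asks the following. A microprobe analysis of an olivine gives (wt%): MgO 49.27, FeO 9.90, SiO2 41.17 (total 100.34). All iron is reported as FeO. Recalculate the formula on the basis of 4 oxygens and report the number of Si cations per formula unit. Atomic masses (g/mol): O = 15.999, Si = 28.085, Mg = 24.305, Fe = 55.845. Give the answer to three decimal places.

MgO: 49.27/40.304 = 1.22246 mol → 1.22246 mol Mg, 1.22246 mol O.
FeO: 9.90/71.844 = 0.13780 mol → 0.13780 mol Fe, 0.13780 mol O.
SiO2: 41.17/60.083 = 0.68522 mol → 0.68522 mol Si, 1.37044 mol O.
Total oxygen = 2.73070 mol. Normalization factor = 4/2.73070 = 1.46483.
Si per 4 O = 0.68522 × 1.46483 = 1.004.

1.004 Si apfu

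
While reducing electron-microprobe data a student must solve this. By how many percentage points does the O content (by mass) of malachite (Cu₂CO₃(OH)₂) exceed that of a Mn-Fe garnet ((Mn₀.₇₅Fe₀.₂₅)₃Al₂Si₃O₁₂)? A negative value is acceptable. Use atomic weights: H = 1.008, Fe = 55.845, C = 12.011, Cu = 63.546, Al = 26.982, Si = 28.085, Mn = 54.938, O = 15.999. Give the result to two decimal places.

-2.55 percentage points

M(Cu₂CO₃(OH)₂) = 221.114 g/mol, so wt% O = 79.995/221.114 × 100 = 36.18%.
M((Mn₀.₇₅Fe₀.₂₅)₃Al₂Si₃O₁₂) = 495.701 g/mol, so wt% O = 191.988/495.701 × 100 = 38.73%.
36.18 − 38.73 = -2.55 pp.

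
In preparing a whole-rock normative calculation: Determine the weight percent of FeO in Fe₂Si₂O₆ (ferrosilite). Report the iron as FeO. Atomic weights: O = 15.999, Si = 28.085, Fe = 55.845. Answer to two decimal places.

M(Fe₂Si₂O₆) = 263.854 g/mol; M(FeO) = 71.844 g/mol.
Moles FeO per formula unit = 2 Fe ÷ 1 = 2.0000.
FeO fraction = (2.0000 × 71.844) / 263.854 = 143.688/263.854 = 0.5446.

54.46 wt%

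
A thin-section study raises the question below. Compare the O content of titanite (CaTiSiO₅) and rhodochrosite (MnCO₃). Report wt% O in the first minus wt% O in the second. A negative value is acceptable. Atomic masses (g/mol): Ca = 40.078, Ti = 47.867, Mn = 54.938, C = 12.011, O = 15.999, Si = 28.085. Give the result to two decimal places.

-0.95 percentage points

M(CaTiSiO₅) = 196.025 g/mol, so wt% O = 79.995/196.025 × 100 = 40.81%.
M(MnCO₃) = 114.946 g/mol, so wt% O = 47.997/114.946 × 100 = 41.76%.
40.81 − 41.76 = -0.95 pp.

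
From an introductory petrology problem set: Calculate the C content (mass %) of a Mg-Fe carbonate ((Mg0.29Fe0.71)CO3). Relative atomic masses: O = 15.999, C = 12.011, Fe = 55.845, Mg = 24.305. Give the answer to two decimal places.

Formula mass = 0.29×24.305 + 0.71×55.845 + 1×12.011 + 3×15.999 = 106.706 g/mol, of which 12.011 g is C.
So C makes up 12.011/106.706 = 0.1126 of the mass, i.e. 11.26%.

11.26 mass %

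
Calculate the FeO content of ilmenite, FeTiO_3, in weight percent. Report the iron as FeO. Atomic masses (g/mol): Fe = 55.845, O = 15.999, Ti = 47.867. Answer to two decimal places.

47.36 wt%

Formula mass = 151.709 g/mol.
1 Fe → 1.0000 mol FeO per formula unit; M(FeO) = 71.844, so FeO mass = 71.844 g.
71.844/151.709 × 100 = 47.36 wt%.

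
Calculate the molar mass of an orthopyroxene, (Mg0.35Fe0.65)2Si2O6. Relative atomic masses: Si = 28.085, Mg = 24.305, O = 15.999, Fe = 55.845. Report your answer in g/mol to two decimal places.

M = 0.70(24.305) + 1.30(55.845) + 2(28.085) + 6(15.999)

241.78 g/mol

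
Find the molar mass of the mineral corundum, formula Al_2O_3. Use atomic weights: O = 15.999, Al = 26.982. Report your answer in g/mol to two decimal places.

M = 2(26.982) + 3(15.999)

101.96 g/mol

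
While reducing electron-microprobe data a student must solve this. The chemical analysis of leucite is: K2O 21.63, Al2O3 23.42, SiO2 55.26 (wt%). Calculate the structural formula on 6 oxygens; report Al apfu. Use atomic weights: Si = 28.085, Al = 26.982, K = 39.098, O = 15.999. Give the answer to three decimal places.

0.999 Al apfu

K2O (M=94.195): mol = 0.22963; K = 0.45926, O = 0.22963.
Al2O3 (M=101.961): mol = 0.22970; Al = 0.45940, O = 0.68910.
SiO2 (M=60.083): mol = 0.91973; Si = 0.91973, O = 1.83946.
ΣO = 2.75819; factor = 6/ΣO = 2.17534.
Al apfu = 0.45940 × 2.17534 = 0.999.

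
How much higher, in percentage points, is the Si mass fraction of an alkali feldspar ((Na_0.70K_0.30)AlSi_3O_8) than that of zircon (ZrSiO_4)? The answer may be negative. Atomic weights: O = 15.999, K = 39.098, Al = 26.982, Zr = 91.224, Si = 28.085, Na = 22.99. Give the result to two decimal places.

First mineral: 84.255 g Si in 267.051 g formula = 31.55 wt% Si.
Second mineral: 28.085 g Si in 183.305 g formula = 15.32 wt% Si.
31.55% − 15.32% gives a difference of 16.23 percentage points.

16.23 percentage points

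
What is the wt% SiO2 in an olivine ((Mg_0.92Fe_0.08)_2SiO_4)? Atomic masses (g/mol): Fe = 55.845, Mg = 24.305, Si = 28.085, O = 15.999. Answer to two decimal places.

M((Mg_0.92Fe_0.08)_2SiO_4) = 145.737 g/mol; M(SiO2) = 60.083 g/mol.
Moles SiO2 per formula unit = 1 Si ÷ 1 = 1.0000.
SiO2 fraction = (1.0000 × 60.083) / 145.737 = 60.083/145.737 = 0.4123.

41.23 wt%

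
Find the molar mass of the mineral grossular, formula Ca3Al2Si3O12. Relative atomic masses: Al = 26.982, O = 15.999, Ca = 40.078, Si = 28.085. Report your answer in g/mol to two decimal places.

Ca: 3 × 40.078 = 120.2340
Al: 2 × 26.982 = 53.9640
Si: 3 × 28.085 = 84.2550
O: 12 × 15.999 = 191.9880
Summing the contributions gives the formula mass.

450.44 g/mol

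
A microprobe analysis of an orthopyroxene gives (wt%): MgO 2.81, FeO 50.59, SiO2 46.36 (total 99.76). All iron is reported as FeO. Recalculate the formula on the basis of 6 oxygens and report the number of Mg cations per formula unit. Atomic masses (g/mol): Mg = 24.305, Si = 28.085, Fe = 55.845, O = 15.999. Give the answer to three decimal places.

0.181 Mg apfu

2.81 wt% MgO ÷ 40.304 g/mol = 0.06972 mol, giving 0.06972 Mg and 0.06972 O.
50.59 wt% FeO ÷ 71.844 g/mol = 0.70416 mol, giving 0.70416 Fe and 0.70416 O.
46.36 wt% SiO2 ÷ 60.083 g/mol = 0.77160 mol, giving 0.77160 Si and 1.54320 O.
Oxygen sums to 2.31708; scaling by 6/2.31708 = 2.58947 puts the formula on 6 O.
Mg: 0.06972 × 2.58947 = 0.181 atoms per formula unit.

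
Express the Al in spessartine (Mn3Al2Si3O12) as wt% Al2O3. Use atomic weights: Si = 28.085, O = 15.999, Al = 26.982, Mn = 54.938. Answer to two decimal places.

20.60 wt%

Molar mass of Mn3Al2Si3O12 = 3×54.938 + 2×26.982 + 3×28.085 + 12×15.999 = 495.021 g/mol.
Each formula unit contains 2 Al, equivalent to 2/2 = 1.0000 mol Al2O3.
M(Al2O3) = 2×26.982 + 3×15.999 = 101.961 g/mol.
Mass of Al2O3 per formula unit = 1.0000 × 101.961 = 101.961 g.
Al2O3 wt% = 101.961 / 495.021 × 100 = 20.60%.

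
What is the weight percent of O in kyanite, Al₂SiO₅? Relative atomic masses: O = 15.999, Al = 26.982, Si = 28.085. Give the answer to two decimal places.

M(Al₂SiO₅) = 162.044 g/mol.
O contributes 5 × 15.999 = 79.995 g per mole.
79.995/162.044 = 0.4937 → 49.37%.

49.37 weight percent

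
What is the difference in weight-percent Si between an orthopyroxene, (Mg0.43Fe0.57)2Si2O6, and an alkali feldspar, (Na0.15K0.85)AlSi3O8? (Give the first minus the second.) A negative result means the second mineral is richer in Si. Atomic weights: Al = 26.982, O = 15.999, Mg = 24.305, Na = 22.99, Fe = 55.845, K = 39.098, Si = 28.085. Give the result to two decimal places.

Si in (Mg0.43Fe0.57)2Si2O6: molar mass 236.730 g/mol; 2×28.085 = 56.170 g → 23.73 wt%.
Si in (Na0.15K0.85)AlSi3O8: molar mass 275.911 g/mol; 3×28.085 = 84.255 g → 30.54 wt%.
Difference = 23.73 − 30.54 = -6.81 percentage points.

-6.81 percentage points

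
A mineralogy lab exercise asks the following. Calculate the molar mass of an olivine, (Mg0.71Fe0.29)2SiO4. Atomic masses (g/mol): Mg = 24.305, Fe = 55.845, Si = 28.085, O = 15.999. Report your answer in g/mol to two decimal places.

158.98 g/mol

M = 1.42(24.305) + 0.58(55.845) + 1(28.085) + 4(15.999)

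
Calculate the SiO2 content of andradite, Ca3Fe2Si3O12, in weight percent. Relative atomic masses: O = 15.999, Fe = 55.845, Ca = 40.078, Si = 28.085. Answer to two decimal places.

35.47 wt%

Formula mass = 508.167 g/mol.
3 Si → 3.0000 mol SiO2 per formula unit; M(SiO2) = 60.083, so SiO2 mass = 180.249 g.
180.249/508.167 × 100 = 35.47 wt%.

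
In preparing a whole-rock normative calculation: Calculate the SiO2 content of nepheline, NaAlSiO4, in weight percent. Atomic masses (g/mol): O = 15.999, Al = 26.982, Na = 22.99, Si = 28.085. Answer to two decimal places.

Formula mass = 142.053 g/mol.
1 Si → 1.0000 mol SiO2 per formula unit; M(SiO2) = 60.083, so SiO2 mass = 60.083 g.
60.083/142.053 × 100 = 42.30 wt%.

42.30 wt%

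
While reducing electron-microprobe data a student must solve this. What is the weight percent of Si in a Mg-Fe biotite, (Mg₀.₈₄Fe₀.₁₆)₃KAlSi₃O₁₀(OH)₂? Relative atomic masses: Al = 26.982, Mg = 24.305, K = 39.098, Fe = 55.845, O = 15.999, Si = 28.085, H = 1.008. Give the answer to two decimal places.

19.49 wt%

Molar mass of (Mg₀.₈₄Fe₀.₁₆)₃KAlSi₃O₁₀(OH)₂: 2.52×24.305 + 0.48×55.845 + 1×39.098 + 1×26.982 + 3×28.085 + 12×15.999 + 2×1.008 = 432.393 g/mol.
Mass of Si per formula unit: 3 × 28.085 = 84.255 g.
Weight fraction Si = 84.255 / 432.393 = 0.1949.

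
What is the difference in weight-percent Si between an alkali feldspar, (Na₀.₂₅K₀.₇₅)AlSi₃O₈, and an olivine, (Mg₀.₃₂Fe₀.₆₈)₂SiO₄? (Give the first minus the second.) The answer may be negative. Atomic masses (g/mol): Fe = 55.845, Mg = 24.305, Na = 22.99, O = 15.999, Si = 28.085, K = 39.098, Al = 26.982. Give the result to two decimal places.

First mineral: 84.255 g Si in 274.300 g formula = 30.72 wt% Si.
Second mineral: 28.085 g Si in 183.585 g formula = 15.30 wt% Si.
30.72% − 15.30% gives a difference of 15.42 percentage points.

15.42 percentage points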